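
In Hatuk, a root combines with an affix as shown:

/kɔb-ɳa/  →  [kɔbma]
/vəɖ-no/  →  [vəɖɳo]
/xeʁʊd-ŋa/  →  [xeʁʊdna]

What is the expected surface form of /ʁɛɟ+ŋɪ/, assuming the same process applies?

The data show progressive place assimilation: /ɳ/ → [m] after /b/; /n/ → [ɳ] after /ɖ/; /ŋ/ → [n] after /d/. In each pair only place changes, matching the preceding consonant, while manner and voice stay constant.
The rule targets /ŋ/ (voiced velar nasal), which sits after the trigger /ɟ/ (palatal).
A voiced palatal nasal is [ɲ], so the surface segment is [ɲ].

[ʁɛɟɲɪ]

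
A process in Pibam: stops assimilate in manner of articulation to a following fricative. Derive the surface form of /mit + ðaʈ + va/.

[misðaʂva]

The rule targets /t/ (voiceless alveolar stop), which sits before the trigger /ð/ (fricative).
A voiceless alveolar fricative is [s], so the surface segment is [s].
The same rule applies at the second boundary: /ʈ/ → [ʂ] next to /v/.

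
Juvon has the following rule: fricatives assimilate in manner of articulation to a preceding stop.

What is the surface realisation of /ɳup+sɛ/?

[ɳuptɛ]

/s/ is a voiceless alveolar fricative. The preceding trigger /p/ is a stop, so /s/ must become a stop as well.
A voiceless alveolar stop is [t], so the surface segment is [t].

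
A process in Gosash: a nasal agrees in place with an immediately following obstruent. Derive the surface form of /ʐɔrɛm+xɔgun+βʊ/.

[ʐɔrɛŋxɔgumβʊ]

/m/ is a voiced bilabial nasal. The following trigger /x/ is velar, so /m/ must become velar as well.
The voiced velar nasal is [ŋ], so /m/ → [ŋ].
At the second juncture, /n/ likewise becomes [m] adjacent to /β/.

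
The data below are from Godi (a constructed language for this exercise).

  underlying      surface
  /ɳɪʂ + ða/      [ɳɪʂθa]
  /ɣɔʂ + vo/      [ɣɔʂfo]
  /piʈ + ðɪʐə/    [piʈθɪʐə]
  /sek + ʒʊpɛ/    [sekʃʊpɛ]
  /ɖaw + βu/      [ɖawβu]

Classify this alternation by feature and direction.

progressive voicing assimilation

The segment that alternates is /ð/, which surfaces as [θ] when adjacent to /ʂ/.
The change voiced → voiceless matches the voicing of the preceding /ʂ/, identifying this as voicing assimilation.
Place and manner are unchanged, so the assimilation is partial, not total.
The other alternating forms pattern the same way: /v/ → [f] after /ʂ/ (voiced → voiceless, matching voiceless); /ð/ → [θ] after /ʈ/ (voiced → voiceless, matching voiceless); /ʒ/ → [ʃ] after /k/ (voiced → voiceless, matching voiceless) — only voicing changes, and always toward the preceding segment.
Nothing changes in [ɖawβu]: there the adjacent consonants already agree in voicing (/β/ and /w/ are both voiced), so this form is consistent with the same rule.
Since the segment that changes follows the conditioning segment, the assimilation is progressive.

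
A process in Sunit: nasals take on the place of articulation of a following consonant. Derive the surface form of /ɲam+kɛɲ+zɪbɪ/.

/m/ is a voiced bilabial nasal. The following trigger /k/ is velar, so /m/ must become velar as well.
Changing only its place to velar gives [ŋ] — the voiced velar nasal.
The same rule applies at the second boundary: /ɲ/ → [n] next to /z/.

[ɲaŋkɛnzɪbɪ]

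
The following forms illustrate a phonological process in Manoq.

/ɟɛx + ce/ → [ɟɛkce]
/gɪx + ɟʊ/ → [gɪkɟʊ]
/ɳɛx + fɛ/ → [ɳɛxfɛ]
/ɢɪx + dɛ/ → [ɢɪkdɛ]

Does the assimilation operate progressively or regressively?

Underlying /x/ is realised as [k] next to /c/; /c/ itself does not change.
The change fricative → stop matches the manner of the following /c/, identifying this as manner assimilation.
The other alternating forms pattern the same way: /x/ → [k] before /ɟ/ (fricative → stop, matching a stop); /x/ → [k] before /d/ (fricative → stop, matching a stop) — only manner changes, and always toward the following segment.
No alternation appears in [ɳɛxfɛ]: there the adjacent consonants already agree in manner (/x/ and /f/ are both fricatives), so this form is consistent with the same rule.
Since the segment that changes precedes the conditioning segment, the assimilation is regressive.

regressive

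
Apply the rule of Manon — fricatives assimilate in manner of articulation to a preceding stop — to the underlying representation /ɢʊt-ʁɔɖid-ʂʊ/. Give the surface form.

The rule targets /ʁ/ (voiced uvular fricative), which sits after the trigger /t/ (stop).
The voiced uvular stop is [ɢ], so /ʁ/ → [ɢ].
The same rule applies at the second boundary: /ʂ/ → [ʈ] next to /d/.

[ɢʊtɢɔɖidʈʊ]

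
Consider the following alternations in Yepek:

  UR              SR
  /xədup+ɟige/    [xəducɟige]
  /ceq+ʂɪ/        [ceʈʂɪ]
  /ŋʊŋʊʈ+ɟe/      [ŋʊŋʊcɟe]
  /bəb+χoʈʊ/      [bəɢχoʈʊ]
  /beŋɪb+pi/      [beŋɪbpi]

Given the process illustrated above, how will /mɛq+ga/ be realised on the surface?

The data show regressive place assimilation: /p/ → [c] before /ɟ/; /q/ → [ʈ] before /ʂ/; /ʈ/ → [c] before /ɟ/; /b/ → [ɢ] before /χ/. In each pair only place changes, matching the following consonant, while manner and voice stay constant.
Nothing changes in [beŋɪbpi]: there the adjacent consonants already agree in place (/b/ and /p/ are both bilabial), so this form is consistent with the same rule.
The rule targets /q/ (voiceless uvular stop), which sits before the trigger /g/ (velar).
The voiceless velar stop is [k], so /q/ → [k].

[mɛkga]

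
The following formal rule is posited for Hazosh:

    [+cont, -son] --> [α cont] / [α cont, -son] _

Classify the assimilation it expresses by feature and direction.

The rule copies [cont] (continuancy) from the environment onto the target fricatives; since [±cont] encodes the stop/fricative manner contrast, the assimilating dimension is manner.
Since the environment is written before the underscore, the trigger precedes the target; the direction is progressive.

progressive manner assimilation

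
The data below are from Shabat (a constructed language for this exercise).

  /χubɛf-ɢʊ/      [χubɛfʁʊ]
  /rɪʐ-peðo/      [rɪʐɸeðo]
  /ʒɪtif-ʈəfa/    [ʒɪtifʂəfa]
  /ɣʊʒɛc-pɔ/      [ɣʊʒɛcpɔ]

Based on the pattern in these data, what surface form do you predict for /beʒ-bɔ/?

The data show progressive manner assimilation: /ɢ/ → [ʁ] after /f/; /p/ → [ɸ] after /ʐ/; /ʈ/ → [ʂ] after /f/. In each pair only manner changes, matching the preceding consonant, while place and voice stay constant.
Nothing changes in [ɣʊʒɛcpɔ]: there the adjacent consonants already agree in manner (/p/ and /c/ are both stops), so this form is consistent with the same rule.
The rule targets /b/ (voiced bilabial stop), which sits after the trigger /ʒ/ (fricative).
A voiced bilabial fricative is [β], so the surface segment is [β].

[beʒβɔ]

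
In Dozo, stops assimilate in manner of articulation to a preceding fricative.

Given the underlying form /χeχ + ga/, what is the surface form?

[χeχɣa]

/g/ is a voiced velar stop. The preceding trigger /χ/ is a fricative, so /g/ must become a fricative as well.
A voiced velar fricative is [ɣ], so the surface segment is [ɣ].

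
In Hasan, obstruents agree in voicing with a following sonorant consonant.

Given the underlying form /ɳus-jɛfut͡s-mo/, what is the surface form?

/s/ is a voiceless alveolar fricative. The following trigger /j/ is voiced, so /s/ must become voiced as well.
Changing only its voicing to voiced gives [z] — the voiced alveolar fricative.
At the second juncture, /t͡s/ likewise becomes [d͡z] adjacent to /m/.

[ɳuzjɛfud͡zmo]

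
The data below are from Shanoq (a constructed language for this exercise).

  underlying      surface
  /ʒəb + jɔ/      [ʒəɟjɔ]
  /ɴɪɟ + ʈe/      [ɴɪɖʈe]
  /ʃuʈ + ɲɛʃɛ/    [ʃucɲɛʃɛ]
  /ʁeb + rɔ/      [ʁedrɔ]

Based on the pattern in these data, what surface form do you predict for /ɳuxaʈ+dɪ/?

[ɳuxatdɪ]

The data show regressive place assimilation: /b/ → [ɟ] before /j/; /ɟ/ → [ɖ] before /ʈ/; /ʈ/ → [c] before /ɲ/; /b/ → [d] before /r/. In each pair only place changes, matching the following consonant, while manner and voice stay constant.
/ʈ/ is a voiceless retroflex stop. The following trigger /d/ is alveolar, so /ʈ/ must become alveolar as well.
The voiceless alveolar stop is [t], so /ʈ/ → [t].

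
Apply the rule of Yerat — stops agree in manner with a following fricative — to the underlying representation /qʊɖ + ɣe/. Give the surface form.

The rule targets /ɖ/ (voiced retroflex stop), which sits before the trigger /ɣ/ (fricative).
A voiced retroflex fricative is [ʐ], so the surface segment is [ʐ].

[qʊʐɣe]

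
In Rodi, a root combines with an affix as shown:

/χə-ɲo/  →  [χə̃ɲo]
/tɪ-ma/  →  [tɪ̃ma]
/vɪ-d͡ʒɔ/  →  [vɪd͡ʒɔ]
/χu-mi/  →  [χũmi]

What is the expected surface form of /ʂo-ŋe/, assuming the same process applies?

The data show regressive nasality assimilation (vowel nasalisation): /ə/ → [ə̃] before /ɲ/; /ɪ/ → [ɪ̃] before /m/; /u/ → [ũ] before /m/ — a vowel is nasalised by an immediately following nasal consonant.
No change occurs in [vɪd͡ʒɔ] because the vowel at the boundary is adjacent to an oral consonant, not a nasal (/ɪ/ next to /d͡ʒ/).
The vowel /o/ is adjacent to the following nasal /ŋ/, so it acquires [+nasal] and surfaces as [õ].

[ʂõŋe]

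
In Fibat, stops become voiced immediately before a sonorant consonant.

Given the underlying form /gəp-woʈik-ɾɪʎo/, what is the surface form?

The rule targets /p/ (voiceless bilabial stop), which sits before the trigger /w/ (voiced).
A voiced bilabial stop is [b], so the surface segment is [b].
The same rule applies at the second boundary: /k/ → [g] next to /ɾ/.

[gəbwoʈigɾɪʎo]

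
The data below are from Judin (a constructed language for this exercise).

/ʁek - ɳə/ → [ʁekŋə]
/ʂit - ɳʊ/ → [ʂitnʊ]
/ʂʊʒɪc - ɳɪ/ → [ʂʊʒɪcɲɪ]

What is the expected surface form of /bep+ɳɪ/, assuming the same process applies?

The data show progressive place assimilation: /ɳ/ → [ŋ] after /k/; /ɳ/ → [n] after /t/; /ɳ/ → [ɲ] after /c/. In each pair only place changes, matching the preceding consonant, while manner and voice stay constant.
/ɳ/ is a voiced retroflex nasal. The preceding trigger /p/ is bilabial, so /ɳ/ must become bilabial as well.
Changing only its place to bilabial gives [m] — the voiced bilabial nasal.

[bepmɪ]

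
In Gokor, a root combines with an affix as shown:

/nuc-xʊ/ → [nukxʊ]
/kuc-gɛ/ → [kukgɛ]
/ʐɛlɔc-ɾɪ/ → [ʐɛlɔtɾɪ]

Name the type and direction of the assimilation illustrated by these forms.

regressive place assimilation

Underlying /c/ is realised as [k] next to /x/; /x/ itself does not change.
/c/ is palatal while /x/ is velar; the output [k] is velar, matching the trigger — so the feature that spreads is place.
Manner and voice are unchanged, so the assimilation is partial, not total.
The same holds elsewhere in the data: /c/ → [k] before /g/ (palatal → velar, matching velar); /c/ → [t] before /ɾ/ (palatal → alveolar, matching alveolar) — only place changes, and always toward the following segment.
Since the segment that changes precedes the conditioning segment, the assimilation is regressive.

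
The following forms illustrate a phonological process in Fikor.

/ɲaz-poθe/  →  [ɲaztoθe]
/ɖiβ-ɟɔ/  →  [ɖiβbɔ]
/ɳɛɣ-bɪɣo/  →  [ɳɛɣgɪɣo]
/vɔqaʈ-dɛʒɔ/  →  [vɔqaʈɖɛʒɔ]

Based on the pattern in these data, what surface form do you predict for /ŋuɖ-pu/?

The data show progressive place assimilation: /p/ → [t] after /z/; /ɟ/ → [b] after /β/; /b/ → [g] after /ɣ/; /d/ → [ɖ] after /ʈ/. In each pair only place changes, matching the preceding consonant, while manner and voice stay constant.
/p/ is a voiceless bilabial stop. The preceding trigger /ɖ/ is retroflex, so /p/ must become retroflex as well.
Changing only its place to retroflex gives [ʈ] — the voiceless retroflex stop.

[ŋuɖʈu]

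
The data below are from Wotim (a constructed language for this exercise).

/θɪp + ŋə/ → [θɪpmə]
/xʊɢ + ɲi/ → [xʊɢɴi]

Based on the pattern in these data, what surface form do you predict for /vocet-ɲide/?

The data show progressive place assimilation: /ŋ/ → [m] after /p/; /ɲ/ → [ɴ] after /ɢ/. In each pair only place changes, matching the preceding consonant, while manner and voice stay constant.
/ɲ/ is a voiced palatal nasal. The preceding trigger /t/ is alveolar, so /ɲ/ must become alveolar as well.
A voiced alveolar nasal is [n], so the surface segment is [n].

[vocetnide]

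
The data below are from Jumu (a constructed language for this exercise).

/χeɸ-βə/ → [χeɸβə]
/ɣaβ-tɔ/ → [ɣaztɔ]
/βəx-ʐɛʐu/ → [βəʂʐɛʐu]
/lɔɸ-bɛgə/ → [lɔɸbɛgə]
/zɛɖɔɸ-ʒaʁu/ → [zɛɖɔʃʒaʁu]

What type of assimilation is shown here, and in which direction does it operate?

regressive place assimilation

Underlying /β/ is realised as [z] next to /t/; /t/ itself does not change.
The change bilabial → alveolar matches the place of the following /t/, identifying this as place assimilation.
Manner and voice are unchanged, so the assimilation is partial, not total.
The same holds elsewhere in the data: /x/ → [ʂ] before /ʐ/ (velar → retroflex, matching retroflex); /ɸ/ → [ʃ] before /ʒ/ (bilabial → postalveolar, matching postalveolar) — only place changes, and always toward the following segment.
No alternation appears in [χeɸβə], [lɔɸbɛgə]: there the adjacent consonants already agree in place (/ɸ/ and /β/ are both bilabial; /ɸ/ and /b/ are both bilabial), so these forms are consistent with the same rule.
The trigger is the following segment, so the direction is regressive (anticipatory).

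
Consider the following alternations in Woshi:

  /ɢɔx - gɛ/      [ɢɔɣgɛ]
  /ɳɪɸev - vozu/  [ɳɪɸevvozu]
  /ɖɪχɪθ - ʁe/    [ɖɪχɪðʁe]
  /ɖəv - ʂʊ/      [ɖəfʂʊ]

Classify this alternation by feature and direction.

Underlying /x/ is realised as [ɣ] next to /g/; /g/ itself does not change.
The change voiceless → voiced matches the voicing of the following /g/, identifying this as voicing assimilation.
Place and manner are unchanged, so the assimilation is partial, not total.
Checking the remaining alternations: /θ/ → [ð] before /ʁ/ (voiceless → voiced, matching voiced); /v/ → [f] before /ʂ/ (voiced → voiceless, matching voiceless) — only voicing changes, and always toward the following segment.
Nothing changes in [ɳɪɸevvozu]: there the adjacent consonants already agree in voicing (/v/ and /v/ are both voiced), so this form is consistent with the same rule.
Since the segment that changes precedes the conditioning segment, the assimilation is regressive.

regressive voicing assimilation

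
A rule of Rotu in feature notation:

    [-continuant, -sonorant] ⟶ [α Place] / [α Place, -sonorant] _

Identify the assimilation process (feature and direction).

progressive place assimilation

The rule copies the place features (abbreviated [Place]) from the environment onto the target, so the assimilating feature is place.
The conditioning segment sits to the left of the focus bar, meaning the trigger precedes the segment that changes — progressive assimilation.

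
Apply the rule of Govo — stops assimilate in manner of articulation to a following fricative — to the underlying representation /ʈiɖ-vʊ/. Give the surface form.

[ʈiʐvʊ]

The rule targets /ɖ/ (voiced retroflex stop), which sits before the trigger /v/ (fricative).
The voiced retroflex fricative is [ʐ], so /ɖ/ → [ʐ].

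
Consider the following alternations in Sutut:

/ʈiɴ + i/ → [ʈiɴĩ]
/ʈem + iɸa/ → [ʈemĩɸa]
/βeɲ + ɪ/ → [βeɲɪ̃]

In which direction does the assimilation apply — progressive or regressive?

The vowel /i/ surfaces as nasalised [ĩ] next to the preceding nasal /ɴ/ — it has acquired the [+nasal] feature of its neighbour.
The other forms show the same pattern: /i/ → [ĩ] after /m/; /ɪ/ → [ɪ̃] after /ɲ/ — each time a vowel is nasalised next to a preceding nasal.
Because the conditioning nasal is to the left of the vowel that changes, the process is progressive (perseverative).

progressive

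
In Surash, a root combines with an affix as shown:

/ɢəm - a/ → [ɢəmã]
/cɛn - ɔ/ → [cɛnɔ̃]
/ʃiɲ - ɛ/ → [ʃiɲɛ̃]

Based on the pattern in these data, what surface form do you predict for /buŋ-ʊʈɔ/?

[buŋʊ̃ʈɔ]

The data show progressive nasality assimilation (vowel nasalisation): /a/ → [ã] after /m/; /ɔ/ → [ɔ̃] after /n/; /ɛ/ → [ɛ̃] after /ɲ/ — a vowel is nasalised by an immediately preceding nasal consonant.
The vowel /ʊ/ is adjacent to the preceding nasal /ŋ/, so it acquires [+nasal] and surfaces as [ʊ̃].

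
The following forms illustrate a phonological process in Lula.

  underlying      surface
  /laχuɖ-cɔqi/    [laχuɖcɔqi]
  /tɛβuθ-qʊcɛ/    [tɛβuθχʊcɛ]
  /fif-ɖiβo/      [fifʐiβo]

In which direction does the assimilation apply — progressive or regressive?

Comparing underlying and surface forms, /q/ → [χ] is the alternation; the neighbouring /θ/ is constant.
/q/ is a stop while /θ/ is a fricative; the output [χ] is a fricative, matching the trigger — so the feature that spreads is manner.
Checking the remaining alternation: /ɖ/ → [ʐ] after /f/ (stop → fricative, matching a fricative) — only manner changes, and always toward the preceding segment.
Nothing changes in [laχuɖcɔqi]: there the adjacent consonants already agree in manner (/c/ and /ɖ/ are both stops), so this form is consistent with the same rule.
The trigger is the preceding segment, so the direction is progressive (perseverative).

progressive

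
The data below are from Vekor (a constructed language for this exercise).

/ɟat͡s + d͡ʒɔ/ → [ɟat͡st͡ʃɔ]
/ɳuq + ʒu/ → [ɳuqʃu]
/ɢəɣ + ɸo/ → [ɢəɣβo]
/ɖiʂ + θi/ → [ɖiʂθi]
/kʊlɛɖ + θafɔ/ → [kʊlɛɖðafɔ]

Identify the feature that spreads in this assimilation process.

Comparing underlying and surface forms, /d͡ʒ/ → [t͡ʃ] is the alternation; the neighbouring /t͡s/ is constant.
The change voiced → voiceless matches the voicing of the preceding /t͡s/, identifying this as voicing assimilation.
Checking the remaining alternations: /ʒ/ → [ʃ] after /q/ (voiced → voiceless, matching voiceless); /ɸ/ → [β] after /ɣ/ (voiceless → voiced, matching voiced); /θ/ → [ð] after /ɖ/ (voiceless → voiced, matching voiced) — only voicing changes, and always toward the preceding segment.
No alternation appears in [ɖiʂθi]: there the adjacent consonants already agree in voicing (/θ/ and /ʂ/ are both voiceless), so this form is consistent with the same rule.

voicing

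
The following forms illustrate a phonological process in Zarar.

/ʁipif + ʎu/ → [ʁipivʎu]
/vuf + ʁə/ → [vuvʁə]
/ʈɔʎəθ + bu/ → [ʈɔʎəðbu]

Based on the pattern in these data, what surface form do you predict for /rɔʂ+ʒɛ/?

The data show regressive voicing assimilation: /f/ → [v] before /ʎ/; /f/ → [v] before /ʁ/; /θ/ → [ð] before /b/. In each pair only voicing changes, matching the following consonant, while place and manner stay constant.
The rule targets /ʂ/ (voiceless retroflex fricative), which sits before the trigger /ʒ/ (voiced).
The voiced retroflex fricative is [ʐ], so /ʂ/ → [ʐ].

[rɔʐʒɛ]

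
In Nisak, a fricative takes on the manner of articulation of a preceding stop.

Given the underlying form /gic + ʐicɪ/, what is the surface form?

The rule targets /ʐ/ (voiced retroflex fricative), which sits after the trigger /c/ (stop).
Changing only its manner to stop gives [ɖ] — the voiced retroflex stop.

[gicɖicɪ]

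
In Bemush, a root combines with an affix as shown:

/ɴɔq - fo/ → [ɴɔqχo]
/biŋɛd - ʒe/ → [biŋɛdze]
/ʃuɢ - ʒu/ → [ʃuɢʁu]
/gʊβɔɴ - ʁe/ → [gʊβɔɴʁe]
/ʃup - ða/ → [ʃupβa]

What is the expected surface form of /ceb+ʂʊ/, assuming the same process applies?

The data show progressive place assimilation: /f/ → [χ] after /q/; /ʒ/ → [z] after /d/; /ʒ/ → [ʁ] after /ɢ/; /ð/ → [β] after /p/. In each pair only place changes, matching the preceding consonant, while manner and voice stay constant.
No alternation appears in [gʊβɔɴʁe]: there the adjacent consonants already agree in place (/ʁ/ and /ɴ/ are both uvular), so this form is consistent with the same rule.
/ʂ/ is a voiceless retroflex fricative. The preceding trigger /b/ is bilabial, so /ʂ/ must become bilabial as well.
The voiceless bilabial fricative is [ɸ], so /ʂ/ → [ɸ].

[cebɸʊ]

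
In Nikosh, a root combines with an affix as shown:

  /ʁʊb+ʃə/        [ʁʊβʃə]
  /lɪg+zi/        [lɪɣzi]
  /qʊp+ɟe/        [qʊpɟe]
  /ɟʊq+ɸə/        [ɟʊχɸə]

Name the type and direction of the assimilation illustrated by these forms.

regressive manner assimilation

The segment that alternates is /b/, which surfaces as [β] when adjacent to /ʃ/.
The change stop → fricative matches the manner of the following /ʃ/, identifying this as manner assimilation.
Place and voice are unchanged, so the assimilation is partial, not total.
Checking the remaining alternations: /g/ → [ɣ] before /z/ (stop → fricative, matching a fricative); /q/ → [χ] before /ɸ/ (stop → fricative, matching a fricative) — only manner changes, and always toward the following segment.
No alternation appears in [qʊpɟe]: there the adjacent consonants already agree in manner (/p/ and /ɟ/ are both stops), so this form is consistent with the same rule.
Since the segment that changes precedes the conditioning segment, the assimilation is regressive.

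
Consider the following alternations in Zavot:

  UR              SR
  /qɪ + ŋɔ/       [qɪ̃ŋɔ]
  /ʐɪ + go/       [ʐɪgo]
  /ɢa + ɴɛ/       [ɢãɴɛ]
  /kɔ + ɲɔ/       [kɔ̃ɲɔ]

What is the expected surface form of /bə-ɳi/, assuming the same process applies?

[bə̃ɳi]

The data show regressive nasality assimilation (vowel nasalisation): /ɪ/ → [ɪ̃] before /ŋ/; /a/ → [ã] before /ɴ/; /ɔ/ → [ɔ̃] before /ɲ/ — a vowel is nasalised by an immediately following nasal consonant.
No change occurs in [ʐɪgo] because the vowel at the boundary is adjacent to an oral consonant, not a nasal (/ɪ/ next to /g/).
The vowel /ə/ is adjacent to the following nasal /ɳ/, so it acquires [+nasal] and surfaces as [ə̃].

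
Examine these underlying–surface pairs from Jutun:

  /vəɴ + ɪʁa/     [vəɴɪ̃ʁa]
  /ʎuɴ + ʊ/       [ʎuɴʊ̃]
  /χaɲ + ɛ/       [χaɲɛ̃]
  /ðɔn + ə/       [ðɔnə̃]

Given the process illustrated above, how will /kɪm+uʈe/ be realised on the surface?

[kɪmũʈe]

The data show progressive nasality assimilation (vowel nasalisation): /ɪ/ → [ɪ̃] after /ɴ/; /ʊ/ → [ʊ̃] after /ɴ/; /ɛ/ → [ɛ̃] after /ɲ/; /ə/ → [ə̃] after /n/ — a vowel is nasalised by an immediately preceding nasal consonant.
/u/ sits next to the nasal /m/ and is therefore nasalised to [ũ].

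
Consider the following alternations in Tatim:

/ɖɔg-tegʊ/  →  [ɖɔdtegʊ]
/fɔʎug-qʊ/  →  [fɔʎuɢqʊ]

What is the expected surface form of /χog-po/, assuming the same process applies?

The data show regressive place assimilation: /g/ → [d] before /t/; /g/ → [ɢ] before /q/. In each pair only place changes, matching the following consonant, while manner and voice stay constant.
The rule targets /g/ (voiced velar stop), which sits before the trigger /p/ (bilabial).
The voiced bilabial stop is [b], so /g/ → [b].

[χobpo]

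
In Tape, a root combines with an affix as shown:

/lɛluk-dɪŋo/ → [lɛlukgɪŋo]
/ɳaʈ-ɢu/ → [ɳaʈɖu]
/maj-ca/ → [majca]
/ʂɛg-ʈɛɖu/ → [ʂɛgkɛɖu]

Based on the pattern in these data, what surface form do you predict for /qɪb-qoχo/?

[qɪbpoχo]

The data show progressive place assimilation: /d/ → [g] after /k/; /ɢ/ → [ɖ] after /ʈ/; /ʈ/ → [k] after /g/. In each pair only place changes, matching the preceding consonant, while manner and voice stay constant.
Nothing changes in [majca]: there the adjacent consonants already agree in place (/c/ and /j/ are both palatal), so this form is consistent with the same rule.
/q/ is a voiceless uvular stop. The preceding trigger /b/ is bilabial, so /q/ must become bilabial as well.
The voiceless bilabial stop is [p], so /q/ → [p].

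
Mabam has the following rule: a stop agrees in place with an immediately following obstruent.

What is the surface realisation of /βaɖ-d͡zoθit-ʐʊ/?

[βadd͡zoθiʈʐʊ]

The rule targets /ɖ/ (voiced retroflex stop), which sits before the trigger /d͡z/ (alveolar).
The voiced alveolar stop is [d], so /ɖ/ → [d].
The same rule applies at the second boundary: /t/ → [ʈ] next to /ʐ/.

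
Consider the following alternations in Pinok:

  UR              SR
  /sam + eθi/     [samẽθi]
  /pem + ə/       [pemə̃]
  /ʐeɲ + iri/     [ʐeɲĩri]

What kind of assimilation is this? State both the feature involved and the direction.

progressive nasality assimilation (vowel nasalisation)

The vowel /e/ surfaces as nasalised [ẽ] next to the preceding nasal /m/ — it has acquired the [+nasal] feature of its neighbour.
The other forms show the same pattern: /ə/ → [ə̃] after /m/; /i/ → [ĩ] after /ɲ/ — each time a vowel is nasalised next to a preceding nasal.
Because the conditioning nasal is to the left of the vowel that changes, the process is progressive (perseverative).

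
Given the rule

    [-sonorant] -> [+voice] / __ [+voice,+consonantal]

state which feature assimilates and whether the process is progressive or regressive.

regressive voicing assimilation

The target ([-sonorant], obstruents) acquires [+voice] next to a voiced consonant ([+voice,+consonantal]) — it takes on the voicing of its neighbour, so the feature that spreads is voicing.
The conditioning segment sits to the right of the focus bar, meaning the trigger follows the segment that changes — regressive assimilation.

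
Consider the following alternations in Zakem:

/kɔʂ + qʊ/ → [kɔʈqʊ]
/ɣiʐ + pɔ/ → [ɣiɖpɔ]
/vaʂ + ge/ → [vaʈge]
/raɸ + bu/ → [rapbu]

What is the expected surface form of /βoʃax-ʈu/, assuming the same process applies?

The data show regressive manner assimilation: /ʂ/ → [ʈ] before /q/; /ʐ/ → [ɖ] before /p/; /ʂ/ → [ʈ] before /g/; /ɸ/ → [p] before /b/. In each pair only manner changes, matching the following consonant, while place and voice stay constant.
The rule targets /x/ (voiceless velar fricative), which sits before the trigger /ʈ/ (stop).
The voiceless velar stop is [k], so /x/ → [k].

[βoʃakʈu]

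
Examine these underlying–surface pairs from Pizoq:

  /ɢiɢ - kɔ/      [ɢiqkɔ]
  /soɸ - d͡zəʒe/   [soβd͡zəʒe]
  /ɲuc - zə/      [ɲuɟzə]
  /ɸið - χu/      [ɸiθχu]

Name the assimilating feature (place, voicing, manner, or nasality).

Comparing underlying and surface forms, /ɢ/ → [q] is the alternation; the neighbouring /k/ is constant.
The change voiced → voiceless matches the voicing of the following /k/, identifying this as voicing assimilation.
Checking the remaining alternations: /ɸ/ → [β] before /d͡z/ (voiceless → voiced, matching voiced); /c/ → [ɟ] before /z/ (voiceless → voiced, matching voiced); /ð/ → [θ] before /χ/ (voiced → voiceless, matching voiceless) — only voicing changes, and always toward the following segment.

voicing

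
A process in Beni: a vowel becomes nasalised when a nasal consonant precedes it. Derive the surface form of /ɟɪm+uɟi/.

[ɟɪmũɟi]

The vowel /u/ is adjacent to the preceding nasal /m/, so it acquires [+nasal] and surfaces as [ũ].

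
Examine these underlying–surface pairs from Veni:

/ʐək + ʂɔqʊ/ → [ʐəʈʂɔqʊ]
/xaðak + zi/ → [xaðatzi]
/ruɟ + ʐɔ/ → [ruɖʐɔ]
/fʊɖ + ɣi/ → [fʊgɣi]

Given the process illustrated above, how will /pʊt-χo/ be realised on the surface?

The data show regressive place assimilation: /k/ → [ʈ] before /ʂ/; /k/ → [t] before /z/; /ɟ/ → [ɖ] before /ʐ/; /ɖ/ → [g] before /ɣ/. In each pair only place changes, matching the following consonant, while manner and voice stay constant.
/t/ is a voiceless alveolar stop. The following trigger /χ/ is uvular, so /t/ must become uvular as well.
Changing only its place to uvular gives [q] — the voiceless uvular stop.

[pʊqχo]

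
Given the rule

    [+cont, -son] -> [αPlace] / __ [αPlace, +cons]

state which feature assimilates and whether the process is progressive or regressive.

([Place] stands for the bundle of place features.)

The shared variable α links the value of the place features (abbreviated [Place]) on the target to the same value on the neighbouring segment, so place is the feature that assimilates.
Since the environment is written after the underscore, the trigger follows the target; the direction is regressive.

regressive place assimilation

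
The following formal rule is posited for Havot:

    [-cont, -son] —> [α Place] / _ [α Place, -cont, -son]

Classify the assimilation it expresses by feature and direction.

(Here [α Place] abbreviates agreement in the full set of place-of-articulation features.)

The shared variable α links the value of the place features (abbreviated [Place]) on the target to the same value on the neighbouring segment, so place is the feature that assimilates.
The conditioning segment sits to the right of the focus bar, meaning the trigger follows the segment that changes — regressive assimilation.

regressive place assimilation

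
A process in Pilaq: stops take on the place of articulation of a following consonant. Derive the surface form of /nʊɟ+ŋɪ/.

[nʊgŋɪ]

The rule targets /ɟ/ (voiced palatal stop), which sits before the trigger /ŋ/ (velar).
Changing only its place to velar gives [g] — the voiced velar stop.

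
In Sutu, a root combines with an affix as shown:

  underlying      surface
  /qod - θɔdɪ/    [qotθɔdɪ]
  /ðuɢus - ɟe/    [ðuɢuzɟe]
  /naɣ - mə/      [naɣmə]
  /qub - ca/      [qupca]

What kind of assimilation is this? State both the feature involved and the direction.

regressive voicing assimilation

Underlying /d/ is realised as [t] next to /θ/; /θ/ itself does not change.
/d/ is voiced while /θ/ is voiceless; the output [t] is voiceless, matching the trigger — so the feature that spreads is voicing.
Place and manner are unchanged, so the assimilation is partial, not total.
The other alternating forms pattern the same way: /s/ → [z] before /ɟ/ (voiceless → voiced, matching voiced); /b/ → [p] before /c/ (voiced → voiceless, matching voiceless) — only voicing changes, and always toward the following segment.
No alternation appears in [naɣmə]: there the adjacent consonants already agree in voicing (/ɣ/ and /m/ are both voiced), so this form is consistent with the same rule.
The trigger is the following segment, so the direction is regressive (anticipatory).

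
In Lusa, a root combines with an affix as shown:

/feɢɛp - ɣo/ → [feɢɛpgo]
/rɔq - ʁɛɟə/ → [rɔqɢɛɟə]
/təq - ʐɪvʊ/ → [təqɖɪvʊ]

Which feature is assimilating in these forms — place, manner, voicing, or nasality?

manner

Underlying /ɣ/ is realised as [g] next to /p/; /p/ itself does not change.
The change fricative → stop matches the manner of the preceding /p/, identifying this as manner assimilation.
The same holds elsewhere in the data: /ʁ/ → [ɢ] after /q/ (fricative → stop, matching a stop); /ʐ/ → [ɖ] after /q/ (fricative → stop, matching a stop) — only manner changes, and always toward the preceding segment.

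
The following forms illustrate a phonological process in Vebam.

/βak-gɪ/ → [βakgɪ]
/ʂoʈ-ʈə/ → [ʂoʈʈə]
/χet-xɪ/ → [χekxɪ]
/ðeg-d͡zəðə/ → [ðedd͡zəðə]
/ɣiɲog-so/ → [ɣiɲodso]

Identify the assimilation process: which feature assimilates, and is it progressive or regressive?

Underlying /t/ is realised as [k] next to /x/; /x/ itself does not change.
/t/ is alveolar while /x/ is velar; the output [k] is velar, matching the trigger — so the feature that spreads is place.
Manner and voice are unchanged, so the assimilation is partial, not total.
The other alternating forms pattern the same way: /g/ → [d] before /d͡z/ (velar → alveolar, matching alveolar); /g/ → [d] before /s/ (velar → alveolar, matching alveolar) — only place changes, and always toward the following segment.
No alternation appears in [βakgɪ], [ʂoʈʈə]: there the adjacent consonants already agree in place (/k/ and /g/ are both velar; /ʈ/ and /ʈ/ are both retroflex), so these forms are consistent with the same rule.
Since the segment that changes precedes the conditioning segment, the assimilation is regressive.

regressive place assimilation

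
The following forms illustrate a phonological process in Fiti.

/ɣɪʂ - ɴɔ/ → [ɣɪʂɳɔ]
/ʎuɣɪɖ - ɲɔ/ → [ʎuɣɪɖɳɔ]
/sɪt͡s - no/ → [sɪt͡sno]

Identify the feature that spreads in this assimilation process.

place

The segment that alternates is /ɴ/, which surfaces as [ɳ] when adjacent to /ʂ/.
The change uvular → retroflex matches the place of the preceding /ʂ/, identifying this as place assimilation.
The other alternating form patterns the same way: /ɲ/ → [ɳ] after /ɖ/ (palatal → retroflex, matching retroflex) — only place changes, and always toward the preceding segment.
Nothing changes in [sɪt͡sno]: there the adjacent consonants already agree in place (/n/ and /t͡s/ are both alveolar), so this form is consistent with the same rule.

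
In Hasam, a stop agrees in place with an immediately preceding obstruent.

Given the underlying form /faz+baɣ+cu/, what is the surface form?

[fazdaɣku]

/b/ is a voiced bilabial stop. The preceding trigger /z/ is alveolar, so /b/ must become alveolar as well.
A voiced alveolar stop is [d], so the surface segment is [d].
At the second juncture, /c/ likewise becomes [k] adjacent to /ɣ/.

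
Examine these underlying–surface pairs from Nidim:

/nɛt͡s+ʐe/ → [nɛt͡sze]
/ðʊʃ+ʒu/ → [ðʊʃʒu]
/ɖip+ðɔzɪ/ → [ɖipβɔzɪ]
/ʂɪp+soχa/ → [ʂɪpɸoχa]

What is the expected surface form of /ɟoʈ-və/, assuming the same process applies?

The data show progressive place assimilation: /ʐ/ → [z] after /t͡s/; /ð/ → [β] after /p/; /s/ → [ɸ] after /p/. In each pair only place changes, matching the preceding consonant, while manner and voice stay constant.
No alternation appears in [ðʊʃʒu]: there the adjacent consonants already agree in place (/ʒ/ and /ʃ/ are both postalveolar), so this form is consistent with the same rule.
/v/ is a voiced labiodental fricative. The preceding trigger /ʈ/ is retroflex, so /v/ must become retroflex as well.
The voiced retroflex fricative is [ʐ], so /v/ → [ʐ].

[ɟoʈʐə]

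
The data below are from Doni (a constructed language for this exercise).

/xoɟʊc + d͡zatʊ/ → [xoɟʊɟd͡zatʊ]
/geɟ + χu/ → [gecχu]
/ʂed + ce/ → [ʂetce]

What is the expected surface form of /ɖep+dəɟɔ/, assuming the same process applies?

[ɖebdəɟɔ]

The data show regressive voicing assimilation: /c/ → [ɟ] before /d͡z/; /ɟ/ → [c] before /χ/; /d/ → [t] before /c/. In each pair only voicing changes, matching the following consonant, while place and manner stay constant.
The rule targets /p/ (voiceless bilabial stop), which sits before the trigger /d/ (voiced).
A voiced bilabial stop is [b], so the surface segment is [b].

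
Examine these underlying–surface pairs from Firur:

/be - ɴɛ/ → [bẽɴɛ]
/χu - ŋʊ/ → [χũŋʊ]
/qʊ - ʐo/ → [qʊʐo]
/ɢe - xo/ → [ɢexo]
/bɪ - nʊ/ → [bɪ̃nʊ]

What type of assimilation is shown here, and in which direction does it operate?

The vowel /e/ surfaces as nasalised [ẽ] next to the following nasal /ɴ/ — it has acquired the [+nasal] feature of its neighbour.
The other forms show the same pattern: /u/ → [ũ] before /ŋ/; /ɪ/ → [ɪ̃] before /n/ — each time a vowel is nasalised next to a following nasal.
No change occurs in [qʊʐo], [ɢexo] because the vowel at the boundary is adjacent to an oral consonant, not a nasal (/ʊ/ next to /ʐ/; /e/ next to /x/).
Because the conditioning nasal is to the right of the vowel that changes, the process is regressive (anticipatory).

regressive nasality assimilation (vowel nasalisation)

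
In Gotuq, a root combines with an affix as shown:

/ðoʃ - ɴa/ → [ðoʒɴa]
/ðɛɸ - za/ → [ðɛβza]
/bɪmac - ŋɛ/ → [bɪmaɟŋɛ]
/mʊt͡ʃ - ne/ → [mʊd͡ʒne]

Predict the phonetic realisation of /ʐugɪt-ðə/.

[ʐugɪdðə]

The data show regressive voicing assimilation: /ʃ/ → [ʒ] before /ɴ/; /ɸ/ → [β] before /z/; /c/ → [ɟ] before /ŋ/; /t͡ʃ/ → [d͡ʒ] before /n/. In each pair only voicing changes, matching the following consonant, while place and manner stay constant.
The rule targets /t/ (voiceless alveolar stop), which sits before the trigger /ð/ (voiced).
The voiced alveolar stop is [d], so /t/ → [d].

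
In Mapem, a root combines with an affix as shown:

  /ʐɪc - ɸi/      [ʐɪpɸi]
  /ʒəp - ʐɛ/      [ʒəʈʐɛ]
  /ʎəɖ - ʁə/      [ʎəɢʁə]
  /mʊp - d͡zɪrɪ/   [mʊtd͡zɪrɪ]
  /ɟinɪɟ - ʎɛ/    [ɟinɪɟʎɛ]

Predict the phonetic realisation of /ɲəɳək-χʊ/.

The data show regressive place assimilation: /c/ → [p] before /ɸ/; /p/ → [ʈ] before /ʐ/; /ɖ/ → [ɢ] before /ʁ/; /p/ → [t] before /d͡z/. In each pair only place changes, matching the following consonant, while manner and voice stay constant.
No alternation appears in [ɟinɪɟʎɛ]: there the adjacent consonants already agree in place (/ɟ/ and /ʎ/ are both palatal), so this form is consistent with the same rule.
/k/ is a voiceless velar stop. The following trigger /χ/ is uvular, so /k/ must become uvular as well.
The voiceless uvular stop is [q], so /k/ → [q].

[ɲəɳəqχʊ]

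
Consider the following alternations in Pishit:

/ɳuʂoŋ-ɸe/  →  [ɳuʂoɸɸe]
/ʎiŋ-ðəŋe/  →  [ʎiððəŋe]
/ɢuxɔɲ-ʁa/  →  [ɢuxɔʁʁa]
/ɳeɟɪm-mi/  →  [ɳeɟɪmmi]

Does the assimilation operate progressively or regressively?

Comparing underlying and surface forms, /ŋ/ → [ɸ] is the alternation; the neighbouring /ɸ/ is constant.
The output [ɸ] is identical to the trigger /ɸ/ — every feature (place, manner, voicing) has been copied — so this is total assimilation.
The remaining alternations confirm this: /ŋ/ → [ð] before /ð/; /ɲ/ → [ʁ] before /ʁ/ — in each case the output is a copy of the following consonant.
In [ɳeɟɪmmi] the two consonants at the boundary are already identical (/m/ + /m/), so the rule applies vacuously and nothing changes.
The trigger is the following segment, so the direction is regressive (anticipatory).

regressive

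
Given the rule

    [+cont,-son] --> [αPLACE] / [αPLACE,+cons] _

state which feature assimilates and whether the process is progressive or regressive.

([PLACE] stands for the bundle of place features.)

progressive place assimilation

The rule copies the place features (abbreviated [PLACE]) from the environment onto the target, so the assimilating feature is place.
The conditioning segment sits to the left of the focus bar, meaning the trigger precedes the segment that changes — progressive assimilation.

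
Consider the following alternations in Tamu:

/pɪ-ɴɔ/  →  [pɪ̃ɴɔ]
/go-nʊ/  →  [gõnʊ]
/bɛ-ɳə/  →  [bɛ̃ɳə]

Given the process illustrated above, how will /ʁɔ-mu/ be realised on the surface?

[ʁɔ̃mu]

The data show regressive nasality assimilation (vowel nasalisation): /ɪ/ → [ɪ̃] before /ɴ/; /o/ → [õ] before /n/; /ɛ/ → [ɛ̃] before /ɳ/ — a vowel is nasalised by an immediately following nasal consonant.
/ɔ/ sits next to the nasal /m/ and is therefore nasalised to [ɔ̃].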